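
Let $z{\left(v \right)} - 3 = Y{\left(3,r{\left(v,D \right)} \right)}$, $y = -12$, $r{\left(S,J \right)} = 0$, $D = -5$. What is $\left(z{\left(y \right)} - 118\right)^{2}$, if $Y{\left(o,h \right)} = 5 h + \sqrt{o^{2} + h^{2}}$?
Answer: $12544$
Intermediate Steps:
$Y{\left(o,h \right)} = \sqrt{h^{2} + o^{2}} + 5 h$ ($Y{\left(o,h \right)} = 5 h + \sqrt{h^{2} + o^{2}} = \sqrt{h^{2} + o^{2}} + 5 h$)
$z{\left(v \right)} = 6$ ($z{\left(v \right)} = 3 + \left(\sqrt{0^{2} + 3^{2}} + 5 \cdot 0\right) = 3 + \left(\sqrt{0 + 9} + 0\right) = 3 + \left(\sqrt{9} + 0\right) = 3 + \left(3 + 0\right) = 3 + 3 = 6$)
$\left(z{\left(y \right)} - 118\right)^{2} = \left(6 - 118\right)^{2} = \left(-112\right)^{2} = 12544$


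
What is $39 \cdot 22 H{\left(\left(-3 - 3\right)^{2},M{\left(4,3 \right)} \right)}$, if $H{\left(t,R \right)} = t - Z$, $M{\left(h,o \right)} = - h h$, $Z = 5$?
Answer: $26598$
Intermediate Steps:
$M{\left(h,o \right)} = - h^{2}$
$H{\left(t,R \right)} = -5 + t$ ($H{\left(t,R \right)} = t - 5 = -5 + t$)
$39 \cdot 22 H{\left(\left(-3 - 3\right)^{2},M{\left(4,3 \right)} \right)} = 39 \cdot 22 \left(-5 + \left(-3 - 3\right)^{2}\right) = 858 \left(-5 + \left(-6\right)^{2}\right) = 858 \left(-5 + 36\right) = 858 \cdot 31 = 26598$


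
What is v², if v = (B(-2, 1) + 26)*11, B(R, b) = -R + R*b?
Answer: 81796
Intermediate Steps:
v = 286 (v = (-2*(-1 + 1) + 26)*11 = (-2*0 + 26)*11 = (0 + 26)*11 = 26*11 = 286)
v² = 286² = 81796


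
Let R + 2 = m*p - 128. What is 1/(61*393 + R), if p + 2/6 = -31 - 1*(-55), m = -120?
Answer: 1/21003 ≈ 4.7612e-5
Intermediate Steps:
p = 71/3 (p = -⅓ + (-31 - 1*(-55)) = -⅓ + (-31 + 55) = -⅓ + 24 = 71/3 ≈ 23.667)
R = -2970 (R = -2 + (-120*71/3 - 128) = -2 + (-2840 - 128) = -2 - 2968 = -2970)
1/(61*393 + R) = 1/(61*393 - 2970) = 1/(23973 - 2970) = 1/21003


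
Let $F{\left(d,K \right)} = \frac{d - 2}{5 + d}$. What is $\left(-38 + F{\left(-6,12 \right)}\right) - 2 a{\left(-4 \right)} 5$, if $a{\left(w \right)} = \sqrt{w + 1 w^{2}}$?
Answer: $600 \sqrt{3} \approx 1039.2$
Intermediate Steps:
$F{\left(d,K \right)} = \frac{-2 + d}{5 + d}$
$a{\left(w \right)} = \sqrt{w + w^{2}}$
$\left(-38 + F{\left(-6,12 \right)}\right) - 2 a{\left(-4 \right)} 5 = \left(-38 + \frac{-2 - 6}{5 - 6}\right) - 2 \sqrt{- 4 \left(1 - 4\right)} 5 = \left(-38 + \frac{1}{-1} \left(-8\right)\right) - 2 \sqrt{\left(-4\right) \left(-3\right)} 5 = \left(-38 - -8\right) - 2 \sqrt{12} \cdot 5 = \left(-38 + 8\right) - 2 \cdot 2 \sqrt{3} \cdot 5 = - 30 - 4 \sqrt{3} \cdot 5 = - 30 \left(- 20 \sqrt{3}\right) = 600 \sqrt{3}$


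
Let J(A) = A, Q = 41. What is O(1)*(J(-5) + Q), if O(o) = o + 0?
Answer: 36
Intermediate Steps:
O(o) = o
O(1)*(J(-5) + Q) = 1*(-5 + 41) = 1*36 = 36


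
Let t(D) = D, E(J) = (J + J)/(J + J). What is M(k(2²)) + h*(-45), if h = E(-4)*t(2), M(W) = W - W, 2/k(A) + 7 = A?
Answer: -90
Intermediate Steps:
k(A) = 2/(-7 + A)
M(W) = 0
E(J) = 1 (E(J) = (2*J)/((2*J)) = (2*J)*(1/(2*J)) = 1)
h = 2 (h = 1*2 = 2)
M(k(2²)) + h*(-45) = 0 + 2*(-45) = 0 - 90 = -90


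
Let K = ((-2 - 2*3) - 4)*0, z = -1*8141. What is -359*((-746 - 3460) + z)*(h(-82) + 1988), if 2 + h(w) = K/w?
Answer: 8803089978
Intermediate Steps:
z = -8141
K = 0 (K = ((-2 - 6) - 4)*0 = (-8 - 4)*0 = -12*0 = 0)
h(w) = -2 (h(w) = -2 + 0/w = -2 + 0 = -2)
-359*((-746 - 3460) + z)*(h(-82) + 1988) = -359*((-746 - 3460) - 8141)*(-2 + 1988) = -359*(-4206 - 8141)*1986 = -(-4432573)*1986 = -359*(-24521142) = 8803089978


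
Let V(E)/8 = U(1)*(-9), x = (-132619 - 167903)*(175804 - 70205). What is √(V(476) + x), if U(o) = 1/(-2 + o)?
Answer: I*√31734822606 ≈ 1.7814e+5*I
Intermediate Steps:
x = -31734822678 (x = -300522*105599 = -31734822678)
V(E) = 72 (V(E) = 8*(-9/(-2 + 1)) = 8*(-9/(-1)) = 8*(-1*(-9)) = 8*9 = 72)
√(V(476) + x) = √(72 - 31734822678) = √(-31734822606) = I*√31734822606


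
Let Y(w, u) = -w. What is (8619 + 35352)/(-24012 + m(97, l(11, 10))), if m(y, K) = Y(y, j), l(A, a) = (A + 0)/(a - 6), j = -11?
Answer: -43971/24109 ≈ -1.8238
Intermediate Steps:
l(A, a) = A/(-6 + a)
m(y, K) = -y
(8619 + 35352)/(-24012 + m(97, l(11, 10))) = (8619 + 35352)/(-24012 - 1*97) = 43971/(-24012 - 97) = 43971/(-24109) = 43971*(-1/24109) = -43971/24109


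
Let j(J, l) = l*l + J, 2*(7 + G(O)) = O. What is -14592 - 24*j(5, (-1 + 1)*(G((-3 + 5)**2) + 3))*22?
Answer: -17232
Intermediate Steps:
G(O) = -7 + O/2
j(J, l) = J + l**2 (j(J, l) = l**2 + J = J + l**2)
-14592 - 24*j(5, (-1 + 1)*(G((-3 + 5)**2) + 3))*22 = -14592 - 24*(5 + ((-1 + 1)*((-7 + (-3 + 5)**2/2) + 3))**2)*22 = -14592 - 24*(5 + (0*((-7 + (1/2)*2**2) + 3))**2)*22 = -14592 - 24*(5 + (0*((-7 + (1/2)*4) + 3))**2)*22 = -14592 - 24*(5 + (0*((-7 + 2) + 3))**2)*22 = -14592 - 24*(5 + (0*(-5 + 3))**2)*22 = -14592 - 24*(5 + (0*(-2))**2)*22 = -14592 - 24*(5 + 0**2)*22 = -14592 - 24*(5 + 0)*22 = -14592 - 24*5*22 = -14592 - 120*22 = -14592 - 1*2640 = -14592 - 2640 = -17232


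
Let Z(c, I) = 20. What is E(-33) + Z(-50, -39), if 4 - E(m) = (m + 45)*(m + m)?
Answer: 816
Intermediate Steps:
E(m) = 4 - 2*m*(45 + m) (E(m) = 4 - (m + 45)*(m + m) = 4 - (45 + m)*2*m = 4 - 2*m*(45 + m))
E(-33) + Z(-50, -39) = (4 - 90*(-33) - 2*(-33)²) + 20 = (4 + 2970 - 2*1089) + 20 = (4 + 2970 - 2178) + 20 = 796 + 20 = 816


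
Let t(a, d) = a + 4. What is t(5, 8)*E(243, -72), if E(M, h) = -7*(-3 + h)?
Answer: 4725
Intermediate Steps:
t(a, d) = 4 + a
E(M, h) = 21 - 7*h
t(5, 8)*E(243, -72) = (4 + 5)*(21 - 7*(-72)) = 9*(21 + 504) = 9*525 = 4725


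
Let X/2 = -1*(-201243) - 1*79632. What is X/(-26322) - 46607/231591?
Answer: -504866804/53473143 ≈ -9.4415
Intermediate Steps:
X = 243222 (X = 2*(-1*(-201243) - 1*79632) = 2*(201243 - 79632) = 2*121611 = 243222)
X/(-26322) - 46607/231591 = 243222/(-26322) - 46607/231591 = 243222*(-1/26322) - 46607*1/231591 = -40537/4387 - 2453/12189 = -504866804/53473143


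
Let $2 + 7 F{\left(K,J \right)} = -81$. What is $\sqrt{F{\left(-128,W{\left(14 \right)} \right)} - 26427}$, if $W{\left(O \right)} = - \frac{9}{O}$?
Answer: $\frac{4 i \sqrt{80969}}{7} \approx 162.6 i$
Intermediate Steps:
$F{\left(K,J \right)} = - \frac{83}{7}$ ($F{\left(K,J \right)} = - \frac{2}{7} + \frac{1}{7} \left(-81\right) = - \frac{2}{7} - \frac{81}{7} = - \frac{83}{7}$)
$\sqrt{F{\left(-128,W{\left(14 \right)} \right)} - 26427} = \sqrt{- \frac{83}{7} - 26427} = \sqrt{- \frac{185072}{7}} = \frac{4 i \sqrt{80969}}{7}$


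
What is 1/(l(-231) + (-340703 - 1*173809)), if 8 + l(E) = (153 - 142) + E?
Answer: -1/514740 ≈ -1.9427e-6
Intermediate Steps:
l(E) = 3 + E (l(E) = -8 + ((153 - 142) + E) = -8 + (11 + E) = 3 + E)
1/(l(-231) + (-340703 - 1*173809)) = 1/((3 - 231) + (-340703 - 1*173809)) = 1/(-228 + (-340703 - 173809)) = 1/(-228 - 514512) = 1/(-514740) = -1/514740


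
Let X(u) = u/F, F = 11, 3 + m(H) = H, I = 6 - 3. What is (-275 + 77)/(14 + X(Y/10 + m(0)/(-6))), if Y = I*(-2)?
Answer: -2420/171 ≈ -14.152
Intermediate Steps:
I = 3
m(H) = -3 + H
Y = -6 (Y = 3*(-2) = -6)
X(u) = u/11
(-275 + 77)/(14 + X(Y/10 + m(0)/(-6))) = (-275 + 77)/(14 + (-6/10 + (-3 + 0)/(-6))/11) = -198/(14 + (-6*⅒ - 3*(-⅙))/11) = -198/(14 + (-⅗ + ½)/11) = -198/(14 + (1/11)*(-⅒)) = -198/(14 - 1/110) = -198/1539/110 = -198*110/1539 = -2420/171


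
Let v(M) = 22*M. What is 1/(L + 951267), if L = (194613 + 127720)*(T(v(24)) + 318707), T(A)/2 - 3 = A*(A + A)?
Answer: 1/462177800984 ≈ 2.1637e-12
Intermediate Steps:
T(A) = 6 + 4*A**2 (T(A) = 6 + 2*(A*(A + A)) = 6 + 2*(A*(2*A)) = 6 + 2*(2*A**2) = 6 + 4*A**2)
L = 462176849717 (L = (194613 + 127720)*((6 + 4*(22*24)**2) + 318707) = 322333*((6 + 4*528**2) + 318707) = 322333*((6 + 4*278784) + 318707) = 322333*((6 + 1115136) + 318707) = 322333*(1115142 + 318707) = 322333*1433849 = 462176849717)
1/(L + 951267) = 1/(462176849717 + 951267) = 1/462177800984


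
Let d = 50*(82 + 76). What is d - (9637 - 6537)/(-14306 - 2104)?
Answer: 12964210/1641 ≈ 7900.2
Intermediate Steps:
d = 7900 (d = 50*158 = 7900)
d - (9637 - 6537)/(-14306 - 2104) = 7900 - (9637 - 6537)/(-14306 - 2104) = 7900 - 3100/(-16410) = 7900 - 3100*(-1)/16410 = 7900 - 1*(-310/1641) = 7900 + 310/1641 = 12964210/1641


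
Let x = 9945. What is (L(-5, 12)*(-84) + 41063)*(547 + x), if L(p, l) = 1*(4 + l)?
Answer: 416731748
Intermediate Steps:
L(p, l) = 4 + l
(L(-5, 12)*(-84) + 41063)*(547 + x) = ((4 + 12)*(-84) + 41063)*(547 + 9945) = (16*(-84) + 41063)*10492 = (-1344 + 41063)*10492 = 39719*10492 = 416731748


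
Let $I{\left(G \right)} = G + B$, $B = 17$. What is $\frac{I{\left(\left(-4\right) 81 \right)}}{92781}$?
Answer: $- \frac{307}{92781} \approx -0.0033089$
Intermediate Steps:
$I{\left(G \right)} = 17 + G$ ($I{\left(G \right)} = G + 17 = 17 + G$)
$\frac{I{\left(\left(-4\right) 81 \right)}}{92781} = \frac{17 - 324}{92781} = \left(17 - 324\right) \frac{1}{92781} = \left(-307\right) \frac{1}{92781} = - \frac{307}{92781}$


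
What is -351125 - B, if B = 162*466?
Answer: -426617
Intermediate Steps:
B = 75492
-351125 - B = -351125 - 1*75492 = -351125 - 75492 = -426617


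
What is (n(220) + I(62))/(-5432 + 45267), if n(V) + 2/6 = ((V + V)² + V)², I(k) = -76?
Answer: 112698576971/119505 ≈ 9.4305e+5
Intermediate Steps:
n(V) = -⅓ + (V + 4*V²)² (n(V) = -⅓ + ((V + V)² + V)² = -⅓ + ((2*V)² + V)² = -⅓ + (4*V² + V)² = -⅓ + (V + 4*V²)²)
(n(220) + I(62))/(-5432 + 45267) = ((-⅓ + 220²*(1 + 4*220)²) - 76)/(-5432 + 45267) = ((-⅓ + 48400*(1 + 880)²) - 76)/39835 = ((-⅓ + 48400*881²) - 76)*(1/39835) = ((-⅓ + 48400*776161) - 76)*(1/39835) = ((-⅓ + 37566192400) - 76)*(1/39835) = (112698577199/3 - 76)*(1/39835) = (112698576971/3)*(1/39835) = 112698576971/119505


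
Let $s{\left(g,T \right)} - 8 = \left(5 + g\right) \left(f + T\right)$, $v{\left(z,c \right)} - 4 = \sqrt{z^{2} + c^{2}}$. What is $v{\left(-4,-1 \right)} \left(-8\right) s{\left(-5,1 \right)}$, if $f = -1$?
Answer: $-256 - 64 \sqrt{17} \approx -519.88$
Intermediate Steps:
$v{\left(z,c \right)} = 4 + \sqrt{c^{2} + z^{2}}$ ($v{\left(z,c \right)} = 4 + \sqrt{z^{2} + c^{2}} = 4 + \sqrt{c^{2} + z^{2}}$)
$s{\left(g,T \right)} = 8 + \left(-1 + T\right) \left(5 + g\right)$ ($s{\left(g,T \right)} = 8 + \left(5 + g\right) \left(-1 + T\right) = 8 + \left(-1 + T\right) \left(5 + g\right)$)
$v{\left(-4,-1 \right)} \left(-8\right) s{\left(-5,1 \right)} = \left(4 + \sqrt{\left(-1\right)^{2} + \left(-4\right)^{2}}\right) \left(-8\right) \left(3 - -5 + 5 \cdot 1 + 1 \left(-5\right)\right) = \left(4 + \sqrt{1 + 16}\right) \left(-8\right) \left(3 + 5 + 5 - 5\right) = \left(4 + \sqrt{17}\right) \left(-8\right) 8 = \left(-32 - 8 \sqrt{17}\right) 8 = -256 - 64 \sqrt{17}$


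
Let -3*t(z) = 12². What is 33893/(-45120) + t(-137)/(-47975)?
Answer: -324770183/432926400 ≈ -0.75017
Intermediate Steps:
t(z) = -48 (t(z) = -⅓*12² = -⅓*144 = -48)
33893/(-45120) + t(-137)/(-47975) = 33893/(-45120) - 48/(-47975) = 33893*(-1/45120) - 48*(-1/47975) = -33893/45120 + 48/47975 = -324770183/432926400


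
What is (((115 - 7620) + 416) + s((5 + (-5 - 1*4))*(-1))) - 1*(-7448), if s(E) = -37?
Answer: 322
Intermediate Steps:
(((115 - 7620) + 416) + s((5 + (-5 - 1*4))*(-1))) - 1*(-7448) = (((115 - 7620) + 416) - 37) - 1*(-7448) = ((-7505 + 416) - 37) + 7448 = (-7089 - 37) + 7448 = -7126 + 7448 = 322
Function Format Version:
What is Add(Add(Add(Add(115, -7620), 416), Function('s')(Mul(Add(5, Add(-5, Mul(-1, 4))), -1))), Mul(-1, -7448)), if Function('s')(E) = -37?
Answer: 322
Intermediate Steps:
Add(Add(Add(Add(115, -7620), 416), Function('s')(Mul(Add(5, Add(-5, Mul(-1, 4))), -1))), Mul(-1, -7448)) = Add(Add(Add(Add(115, -7620), 416), -37), Mul(-1, -7448)) = Add(Add(Add(-7505, 416), -37), 7448) = Add(Add(-7089, -37), 7448) = Add(-7126, 7448) = 322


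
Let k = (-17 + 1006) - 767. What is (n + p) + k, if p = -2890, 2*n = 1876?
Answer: -1730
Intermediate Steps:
n = 938 (n = (1/2)*1876 = 938)
k = 222 (k = 989 - 767 = 222)
(n + p) + k = (938 - 2890) + 222 = -1952 + 222 = -1730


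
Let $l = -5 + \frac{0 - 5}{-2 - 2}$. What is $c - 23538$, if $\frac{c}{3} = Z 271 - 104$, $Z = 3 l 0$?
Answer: $-23850$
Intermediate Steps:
$l = - \frac{15}{4}$ ($l = -5 - \frac{5}{-4} = -5 - - \frac{5}{4} = -5 + \frac{5}{4} = - \frac{15}{4} \approx -3.75$)
$Z = 0$ ($Z = 3 \left(- \frac{15}{4}\right) 0 = \left(- \frac{45}{4}\right) 0 = 0$)
$c = -312$ ($c = 3 \left(0 \cdot 271 - 104\right) = 3 \left(0 - 104\right) = 3 \left(-104\right) = -312$)
$c - 23538 = -312 - 23538 = -23850$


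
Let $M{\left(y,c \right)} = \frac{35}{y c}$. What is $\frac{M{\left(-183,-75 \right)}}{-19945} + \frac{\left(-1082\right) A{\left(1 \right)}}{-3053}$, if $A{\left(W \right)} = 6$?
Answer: $\frac{355430648929}{167148773325} \approx 2.1264$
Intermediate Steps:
$M{\left(y,c \right)} = \frac{35}{c y}$
$\frac{M{\left(-183,-75 \right)}}{-19945} + \frac{\left(-1082\right) A{\left(1 \right)}}{-3053} = \frac{35 \frac{1}{-75} \frac{1}{-183}}{-19945} + \frac{\left(-1082\right) 6}{-3053} = 35 \left(- \frac{1}{75}\right) \left(- \frac{1}{183}\right) \left(- \frac{1}{19945}\right) - - \frac{6492}{3053} = \frac{7}{2745} \left(- \frac{1}{19945}\right) + \frac{6492}{3053} = - \frac{7}{54749025} + \frac{6492}{3053} = \frac{355430648929}{167148773325}$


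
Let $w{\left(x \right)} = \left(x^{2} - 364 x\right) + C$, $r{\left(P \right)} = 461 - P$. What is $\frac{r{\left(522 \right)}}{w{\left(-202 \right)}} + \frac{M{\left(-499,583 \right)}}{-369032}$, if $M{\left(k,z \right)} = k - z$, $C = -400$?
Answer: $\frac{6297717}{2627784614} \approx 0.0023966$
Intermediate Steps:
$w{\left(x \right)} = -400 + x^{2} - 364 x$ ($w{\left(x \right)} = \left(x^{2} - 364 x\right) - 400 = -400 + x^{2} - 364 x$)
$\frac{r{\left(522 \right)}}{w{\left(-202 \right)}} + \frac{M{\left(-499,583 \right)}}{-369032} = \frac{461 - 522}{-400 + \left(-202\right)^{2} - -73528} + \frac{-499 - 583}{-369032} = \frac{461 - 522}{-400 + 40804 + 73528} + \left(-499 - 583\right) \left(- \frac{1}{369032}\right) = - \frac{61}{113932} - - \frac{541}{184516} = \left(-61\right) \frac{1}{113932} + \frac{541}{184516} = - \frac{61}{113932} + \frac{541}{184516} = \frac{6297717}{2627784614}$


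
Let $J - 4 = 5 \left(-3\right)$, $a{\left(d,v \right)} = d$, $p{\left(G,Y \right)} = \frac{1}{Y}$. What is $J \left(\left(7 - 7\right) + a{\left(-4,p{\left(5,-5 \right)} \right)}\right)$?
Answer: $44$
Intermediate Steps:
$J = -11$ ($J = 4 + 5 \left(-3\right) = 4 - 15 = -11$)
$J \left(\left(7 - 7\right) + a{\left(-4,p{\left(5,-5 \right)} \right)}\right) = - 11 \left(\left(7 - 7\right) - 4\right) = - 11 \left(0 - 4\right) = \left(-11\right) \left(-4\right) = 44$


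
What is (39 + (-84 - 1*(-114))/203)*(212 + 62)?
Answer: 2177478/203 ≈ 10727.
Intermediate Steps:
(39 + (-84 - 1*(-114))/203)*(212 + 62) = (39 + (-84 + 114)*(1/203))*274 = (39 + 30*(1/203))*274 = (39 + 30/203)*274 = (7947/203)*274 = 2177478/203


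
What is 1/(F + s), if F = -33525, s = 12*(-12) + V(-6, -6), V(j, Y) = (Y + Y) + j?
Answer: -1/33687 ≈ -2.9685e-5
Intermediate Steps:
V(j, Y) = j + 2*Y (V(j, Y) = 2*Y + j = j + 2*Y)
s = -162 (s = 12*(-12) + (-6 + 2*(-6)) = -144 + (-6 - 12) = -144 - 18 = -162)
1/(F + s) = 1/(-33525 - 162) = 1/(-33687) = -1/33687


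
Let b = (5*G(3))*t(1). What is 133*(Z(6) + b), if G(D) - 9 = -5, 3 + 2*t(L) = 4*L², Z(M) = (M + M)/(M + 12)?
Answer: 4256/3 ≈ 1418.7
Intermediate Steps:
Z(M) = 2*M/(12 + M) (Z(M) = (2*M)/(12 + M) = 2*M/(12 + M))
t(L) = -3/2 + 2*L² (t(L) = -3/2 + (4*L²)/2 = -3/2 + 2*L²)
G(D) = 4 (G(D) = 9 - 5 = 4)
b = 10 (b = (5*4)*(-3/2 + 2*1²) = 20*(-3/2 + 2*1) = 20*(-3/2 + 2) = 20*(½) = 10)
133*(Z(6) + b) = 133*(2*6/(12 + 6) + 10) = 133*(2*6/18 + 10) = 133*(2*6*(1/18) + 10) = 133*(⅔ + 10) = 133*(32/3) = 4256/3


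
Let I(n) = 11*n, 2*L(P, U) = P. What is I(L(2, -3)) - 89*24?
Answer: -2125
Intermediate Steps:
L(P, U) = P/2
I(L(2, -3)) - 89*24 = 11*((½)*2) - 89*24 = 11*1 - 2136 = 11 - 2136 = -2125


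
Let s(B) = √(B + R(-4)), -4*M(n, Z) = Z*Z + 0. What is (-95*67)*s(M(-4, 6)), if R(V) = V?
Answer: -6365*I*√13 ≈ -22949.0*I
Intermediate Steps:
M(n, Z) = -Z²/4 (M(n, Z) = -(Z*Z + 0)/4 = -(Z² + 0)/4 = -Z²/4)
s(B) = √(-4 + B) (s(B) = √(B - 4) = √(-4 + B))
(-95*67)*s(M(-4, 6)) = (-95*67)*√(-4 - ¼*6²) = -6365*√(-4 - ¼*36) = -6365*√(-4 - 9) = -6365*I*√13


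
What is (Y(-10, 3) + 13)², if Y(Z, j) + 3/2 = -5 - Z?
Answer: 1089/4 ≈ 272.25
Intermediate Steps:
Y(Z, j) = -13/2 - Z (Y(Z, j) = -3/2 + (-5 - Z) = -13/2 - Z)
(Y(-10, 3) + 13)² = ((-13/2 - 1*(-10)) + 13)² = ((-13/2 + 10) + 13)² = (7/2 + 13)² = (33/2)² = 1089/4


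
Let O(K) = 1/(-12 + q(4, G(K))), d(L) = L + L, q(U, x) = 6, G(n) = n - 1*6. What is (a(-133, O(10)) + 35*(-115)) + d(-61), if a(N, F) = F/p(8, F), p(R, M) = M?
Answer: -4146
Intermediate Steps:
G(n) = -6 + n (G(n) = n - 6 = -6 + n)
d(L) = 2*L
O(K) = -1/6 (O(K) = 1/(-12 + 6) = 1/(-6) = -1/6)
a(N, F) = 1 (a(N, F) = F/F = 1)
(a(-133, O(10)) + 35*(-115)) + d(-61) = (1 + 35*(-115)) + 2*(-61) = (1 - 4025) - 122 = -4024 - 122 = -4146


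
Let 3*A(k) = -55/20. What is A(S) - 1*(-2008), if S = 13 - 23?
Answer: 24085/12 ≈ 2007.1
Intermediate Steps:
S = -10
A(k) = -11/12 (A(k) = (-55/20)/3 = (-55*1/20)/3 = (⅓)*(-11/4) = -11/12)
A(S) - 1*(-2008) = -11/12 - 1*(-2008) = -11/12 + 2008 = 24085/12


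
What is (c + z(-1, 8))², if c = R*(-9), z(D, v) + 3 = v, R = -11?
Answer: 10816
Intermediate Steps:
z(D, v) = -3 + v
c = 99 (c = -11*(-9) = 99)
(c + z(-1, 8))² = (99 + (-3 + 8))² = (99 + 5)² = 104² = 10816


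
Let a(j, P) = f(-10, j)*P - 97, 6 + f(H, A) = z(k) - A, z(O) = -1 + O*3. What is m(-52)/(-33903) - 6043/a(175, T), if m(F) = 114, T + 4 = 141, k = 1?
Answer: 67356383/278230620 ≈ 0.24209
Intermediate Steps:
z(O) = -1 + 3*O
T = 137 (T = -4 + 141 = 137)
f(H, A) = -4 - A (f(H, A) = -6 + ((-1 + 3*1) - A) = -6 + ((-1 + 3) - A) = -6 + (2 - A) = -4 - A)
a(j, P) = -97 + P*(-4 - j) (a(j, P) = (-4 - j)*P - 97 = P*(-4 - j) - 97 = -97 + P*(-4 - j))
m(-52)/(-33903) - 6043/a(175, T) = 114/(-33903) - 6043/(-97 - 1*137*(4 + 175)) = 114*(-1/33903) - 6043/(-97 - 1*137*179) = -38/11301 - 6043/(-97 - 24523) = -38/11301 - 6043/(-24620) = -38/11301 - 6043*(-1/24620) = -38/11301 + 6043/24620 = 67356383/278230620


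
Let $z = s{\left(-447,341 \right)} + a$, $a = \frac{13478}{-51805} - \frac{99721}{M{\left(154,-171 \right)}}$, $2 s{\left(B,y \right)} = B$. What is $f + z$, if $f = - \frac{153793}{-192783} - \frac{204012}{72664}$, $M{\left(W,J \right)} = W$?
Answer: $- \frac{12199959124846357903}{13969808324802330} \approx -873.31$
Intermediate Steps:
$s{\left(B,y \right)} = \frac{B}{2}$
$f = - \frac{7038707711}{3502095978}$ ($f = \left(-153793\right) \left(- \frac{1}{192783}\right) - \frac{51003}{18166} = \frac{153793}{192783} - \frac{51003}{18166} = - \frac{7038707711}{3502095978} \approx -2.0099$)
$a = - \frac{5168122017}{7977970}$ ($a = \frac{13478}{-51805} - \frac{99721}{154} = 13478 \left(- \frac{1}{51805}\right) - \frac{99721}{154} = - \frac{13478}{51805} - \frac{99721}{154} = - \frac{5168122017}{7977970} \approx -647.8$)
$z = - \frac{3475599156}{3988985}$ ($z = \frac{1}{2} \left(-447\right) - \frac{5168122017}{7977970} = - \frac{447}{2} - \frac{5168122017}{7977970} = - \frac{3475599156}{3988985} \approx -871.3$)
$f + z = - \frac{7038707711}{3502095978} - \frac{3475599156}{3988985} = - \frac{12199959124846357903}{13969808324802330}$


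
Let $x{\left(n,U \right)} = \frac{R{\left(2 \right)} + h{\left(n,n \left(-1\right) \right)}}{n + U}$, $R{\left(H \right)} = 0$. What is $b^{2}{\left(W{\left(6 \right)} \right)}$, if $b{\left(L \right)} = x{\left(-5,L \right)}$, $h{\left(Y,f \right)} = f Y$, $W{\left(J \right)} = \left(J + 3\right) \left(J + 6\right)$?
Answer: $\frac{625}{10609} \approx 0.058912$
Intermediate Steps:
$W{\left(J \right)} = \left(3 + J\right) \left(6 + J\right)$
$h{\left(Y,f \right)} = Y f$
$x{\left(n,U \right)} = - \frac{n^{2}}{U + n}$ ($x{\left(n,U \right)} = \frac{0 + n n \left(-1\right)}{n + U} = \frac{0 + n \left(- n\right)}{U + n} = \frac{0 - n^{2}}{U + n} = \frac{\left(-1\right) n^{2}}{U + n} = - \frac{n^{2}}{U + n}$)
$b{\left(L \right)} = - \frac{25}{-5 + L}$ ($b{\left(L \right)} = - \frac{\left(-5\right)^{2}}{L - 5} = \left(-1\right) 25 \frac{1}{-5 + L} = - \frac{25}{-5 + L}$)
$b^{2}{\left(W{\left(6 \right)} \right)} = \left(- \frac{25}{-5 + \left(18 + 6^{2} + 9 \cdot 6\right)}\right)^{2} = \left(- \frac{25}{-5 + \left(18 + 36 + 54\right)}\right)^{2} = \left(- \frac{25}{-5 + 108}\right)^{2} = \left(- \frac{25}{103}\right)^{2} = \frac{625}{10609}$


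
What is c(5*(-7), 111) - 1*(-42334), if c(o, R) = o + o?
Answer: 42264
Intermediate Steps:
c(o, R) = 2*o
c(5*(-7), 111) - 1*(-42334) = 2*(5*(-7)) - 1*(-42334) = 2*(-35) + 42334 = -70 + 42334 = 42264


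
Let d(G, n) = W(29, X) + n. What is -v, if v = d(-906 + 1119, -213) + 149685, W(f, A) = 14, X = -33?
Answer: -149486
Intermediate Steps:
d(G, n) = 14 + n
v = 149486 (v = (14 - 213) + 149685 = -199 + 149685 = 149486)
-v = -1*149486 = -149486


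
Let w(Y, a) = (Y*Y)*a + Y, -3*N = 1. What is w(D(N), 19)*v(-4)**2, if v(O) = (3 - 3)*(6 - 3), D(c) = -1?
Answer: 0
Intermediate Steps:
N = -1/3 (N = -1/3*1 = -1/3 ≈ -0.33333)
w(Y, a) = Y + a*Y**2 (w(Y, a) = Y**2*a + Y = a*Y**2 + Y = Y + a*Y**2)
v(O) = 0 (v(O) = 0*3 = 0)
w(D(N), 19)*v(-4)**2 = -(1 - 1*19)*0**2 = -(1 - 19)*0 = -1*(-18)*0 = 18*0 = 0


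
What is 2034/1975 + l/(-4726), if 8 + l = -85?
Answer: 9796359/9333850 ≈ 1.0496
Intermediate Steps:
l = -93 (l = -8 - 85 = -93)
2034/1975 + l/(-4726) = 2034/1975 - 93/(-4726) = 2034*(1/1975) - 93*(-1/4726) = 2034/1975 + 93/4726 = 9796359/9333850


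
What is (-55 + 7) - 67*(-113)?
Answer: 7523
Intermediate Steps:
(-55 + 7) - 67*(-113) = -48 + 7571 = 7523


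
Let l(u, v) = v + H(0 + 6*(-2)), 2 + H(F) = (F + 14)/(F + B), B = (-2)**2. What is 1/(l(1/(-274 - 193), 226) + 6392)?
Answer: 4/26463 ≈ 0.00015115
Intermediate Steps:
B = 4
H(F) = -2 + (14 + F)/(4 + F) (H(F) = -2 + (F + 14)/(F + 4) = -2 + (14 + F)/(4 + F))
l(u, v) = -9/4 + v (l(u, v) = v + (6 - (0 + 6*(-2)))/(4 + (0 + 6*(-2))) = v + (6 - (0 - 12))/(4 + (0 - 12)) = v + (6 - 1*(-12))/(4 - 12) = v + (6 + 12)/(-8) = v - 1/8*18 = v - 9/4 = -9/4 + v)
1/(l(1/(-274 - 193), 226) + 6392) = 1/((-9/4 + 226) + 6392) = 1/(895/4 + 6392) = 1/(26463/4) = 4/26463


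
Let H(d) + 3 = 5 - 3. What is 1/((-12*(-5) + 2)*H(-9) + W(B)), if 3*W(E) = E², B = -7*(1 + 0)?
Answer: -3/137 ≈ -0.021898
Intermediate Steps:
H(d) = -1 (H(d) = -3 + (5 - 3) = -3 + 2 = -1)
B = -7 (B = -7*1 = -7)
W(E) = E²/3
1/((-12*(-5) + 2)*H(-9) + W(B)) = 1/((-12*(-5) + 2)*(-1) + (⅓)*(-7)²) = 1/((60 + 2)*(-1) + (⅓)*49) = 1/(62*(-1) + 49/3) = 1/(-62 + 49/3) = 1/(-137/3) = -3/137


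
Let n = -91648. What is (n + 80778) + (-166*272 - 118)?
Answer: -56140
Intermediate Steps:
(n + 80778) + (-166*272 - 118) = (-91648 + 80778) + (-166*272 - 118) = -10870 + (-45152 - 118) = -10870 - 45270 = -56140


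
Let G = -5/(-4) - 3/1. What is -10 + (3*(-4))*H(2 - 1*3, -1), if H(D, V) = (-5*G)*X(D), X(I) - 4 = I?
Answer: -325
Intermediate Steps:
X(I) = 4 + I
G = -7/4 (G = -5*(-¼) - 3*1 = 5/4 - 3 = -7/4 ≈ -1.7500)
H(D, V) = 35 + 35*D/4 (H(D, V) = (-5*(-7/4))*(4 + D) = 35*(4 + D)/4 = 35 + 35*D/4)
-10 + (3*(-4))*H(2 - 1*3, -1) = -10 + (3*(-4))*(35 + 35*(2 - 1*3)/4) = -10 - 12*(35 + 35*(2 - 3)/4) = -10 - 12*(35 + (35/4)*(-1)) = -10 - 12*(35 - 35/4) = -10 - 12*105/4 = -10 - 315 = -325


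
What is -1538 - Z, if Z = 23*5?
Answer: -1653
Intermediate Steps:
Z = 115
-1538 - Z = -1538 - 1*115 = -1538 - 115 = -1653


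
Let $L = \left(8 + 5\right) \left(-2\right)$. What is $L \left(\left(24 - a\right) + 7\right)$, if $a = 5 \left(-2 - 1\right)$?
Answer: $-1196$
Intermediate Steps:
$a = -15$ ($a = 5 \left(-3\right) = -15$)
$L = -26$ ($L = 13 \left(-2\right) = -26$)
$L \left(\left(24 - a\right) + 7\right) = - 26 \left(\left(24 - -15\right) + 7\right) = - 26 \left(\left(24 + 15\right) + 7\right) = - 26 \left(39 + 7\right) = \left(-26\right) 46 = -1196$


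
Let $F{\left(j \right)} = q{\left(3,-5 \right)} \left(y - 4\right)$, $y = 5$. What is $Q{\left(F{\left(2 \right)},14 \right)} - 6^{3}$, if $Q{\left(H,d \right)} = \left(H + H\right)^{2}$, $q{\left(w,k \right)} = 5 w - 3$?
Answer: $360$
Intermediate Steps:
$q{\left(w,k \right)} = -3 + 5 w$
$F{\left(j \right)} = 12$ ($F{\left(j \right)} = \left(-3 + 5 \cdot 3\right) \left(5 - 4\right) = \left(-3 + 15\right) 1 = 12 \cdot 1 = 12$)
$Q{\left(H,d \right)} = 4 H^{2}$ ($Q{\left(H,d \right)} = \left(2 H\right)^{2} = 4 H^{2}$)
$Q{\left(F{\left(2 \right)},14 \right)} - 6^{3} = 4 \cdot 12^{2} - 6^{3} = 4 \cdot 144 - 216 = 576 - 216 = 360$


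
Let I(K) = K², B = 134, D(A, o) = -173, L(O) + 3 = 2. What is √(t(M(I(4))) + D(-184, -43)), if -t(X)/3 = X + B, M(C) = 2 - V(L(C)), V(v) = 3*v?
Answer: I*√590 ≈ 24.29*I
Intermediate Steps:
L(O) = -1 (L(O) = -3 + 2 = -1)
M(C) = 5 (M(C) = 2 - 3*(-1) = 2 - 1*(-3) = 2 + 3 = 5)
t(X) = -402 - 3*X (t(X) = -3*(X + 134) = -3*(134 + X) = -402 - 3*X)
√(t(M(I(4))) + D(-184, -43)) = √((-402 - 3*5) - 173) = √((-402 - 15) - 173) = √(-417 - 173) = √(-590) = I*√590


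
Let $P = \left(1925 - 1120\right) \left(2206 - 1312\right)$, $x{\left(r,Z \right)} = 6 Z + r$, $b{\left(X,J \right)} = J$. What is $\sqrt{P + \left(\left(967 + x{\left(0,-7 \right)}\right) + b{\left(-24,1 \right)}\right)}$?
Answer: $2 \sqrt{180149} \approx 848.88$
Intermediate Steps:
$x{\left(r,Z \right)} = r + 6 Z$
$P = 719670$ ($P = 805 \cdot 894 = 719670$)
$\sqrt{P + \left(\left(967 + x{\left(0,-7 \right)}\right) + b{\left(-24,1 \right)}\right)} = \sqrt{719670 + \left(\left(967 + \left(0 + 6 \left(-7\right)\right)\right) + 1\right)} = \sqrt{719670 + \left(\left(967 + \left(0 - 42\right)\right) + 1\right)} = \sqrt{719670 + \left(\left(967 - 42\right) + 1\right)} = \sqrt{719670 + \left(925 + 1\right)} = \sqrt{719670 + 926} = \sqrt{720596} = 2 \sqrt{180149}$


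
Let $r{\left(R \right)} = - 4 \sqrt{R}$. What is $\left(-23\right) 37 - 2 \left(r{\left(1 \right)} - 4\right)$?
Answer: $-835$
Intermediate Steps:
$\left(-23\right) 37 - 2 \left(r{\left(1 \right)} - 4\right) = \left(-23\right) 37 - 2 \left(- 4 \sqrt{1} - 4\right) = -851 - 2 \left(\left(-4\right) 1 - 4\right) = -851 - 2 \left(-4 - 4\right) = -851 - -16 = -851 + 16 = -835$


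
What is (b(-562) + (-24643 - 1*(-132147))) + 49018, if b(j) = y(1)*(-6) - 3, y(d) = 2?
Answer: 156507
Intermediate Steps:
b(j) = -15 (b(j) = 2*(-6) - 3 = -12 - 3 = -15)
(b(-562) + (-24643 - 1*(-132147))) + 49018 = (-15 + (-24643 - 1*(-132147))) + 49018 = (-15 + (-24643 + 132147)) + 49018 = (-15 + 107504) + 49018 = 107489 + 49018 = 156507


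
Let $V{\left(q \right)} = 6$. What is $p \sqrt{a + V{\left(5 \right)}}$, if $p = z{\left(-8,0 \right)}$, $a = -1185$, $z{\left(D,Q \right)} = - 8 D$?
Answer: $192 i \sqrt{131} \approx 2197.5 i$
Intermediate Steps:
$p = 64$ ($p = \left(-8\right) \left(-8\right) = 64$)
$p \sqrt{a + V{\left(5 \right)}} = 64 \sqrt{-1185 + 6} = 64 \sqrt{-1179} = 64 \cdot 3 i \sqrt{131} = 192 i \sqrt{131}$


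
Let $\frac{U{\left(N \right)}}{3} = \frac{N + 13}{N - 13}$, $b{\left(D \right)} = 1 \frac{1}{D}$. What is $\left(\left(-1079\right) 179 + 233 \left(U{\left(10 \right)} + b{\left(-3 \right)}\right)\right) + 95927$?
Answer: $- \frac{307952}{3} \approx -1.0265 \cdot 10^{5}$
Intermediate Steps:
$b{\left(D \right)} = \frac{1}{D}$
$U{\left(N \right)} = \frac{3 \left(13 + N\right)}{-13 + N}$ ($U{\left(N \right)} = 3 \frac{N + 13}{N - 13} = 3 \frac{13 + N}{-13 + N} = \frac{3 \left(13 + N\right)}{-13 + N}$)
$\left(\left(-1079\right) 179 + 233 \left(U{\left(10 \right)} + b{\left(-3 \right)}\right)\right) + 95927 = \left(\left(-1079\right) 179 + 233 \left(\frac{3 \left(13 + 10\right)}{-13 + 10} + \frac{1}{-3}\right)\right) + 95927 = \left(-193141 + 233 \left(3 \frac{1}{-3} \cdot 23 - \frac{1}{3}\right)\right) + 95927 = \left(-193141 + 233 \left(3 \left(- \frac{1}{3}\right) 23 - \frac{1}{3}\right)\right) + 95927 = \left(-193141 + 233 \left(-23 - \frac{1}{3}\right)\right) + 95927 = \left(-193141 + 233 \left(- \frac{70}{3}\right)\right) + 95927 = \left(-193141 - \frac{16310}{3}\right) + 95927 = - \frac{595733}{3} + 95927 = - \frac{307952}{3}$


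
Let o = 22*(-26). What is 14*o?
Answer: -8008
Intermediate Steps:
o = -572
14*o = 14*(-572) = -8008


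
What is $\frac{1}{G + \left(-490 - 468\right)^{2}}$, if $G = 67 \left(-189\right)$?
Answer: $\frac{1}{905101} \approx 1.1048 \cdot 10^{-6}$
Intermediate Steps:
$G = -12663$
$\frac{1}{G + \left(-490 - 468\right)^{2}} = \frac{1}{-12663 + \left(-490 - 468\right)^{2}} = \frac{1}{-12663 + \left(-958\right)^{2}} = \frac{1}{-12663 + 917764} = \frac{1}{905101}$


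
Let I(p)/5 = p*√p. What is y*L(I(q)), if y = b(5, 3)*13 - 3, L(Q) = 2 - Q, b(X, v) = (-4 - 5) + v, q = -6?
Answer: -162 - 2430*I*√6 ≈ -162.0 - 5952.3*I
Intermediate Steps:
b(X, v) = -9 + v
I(p) = 5*p^(3/2) (I(p) = 5*(p*√p) = 5*p^(3/2))
y = -81 (y = (-9 + 3)*13 - 3 = -6*13 - 3 = -78 - 3 = -81)
y*L(I(q)) = -81*(2 - 5*(-6)^(3/2)) = -81*(2 - 5*(-6*I*√6)) = -81*(2 - (-30)*I*√6) = -81*(2 + 30*I*√6) = -162 - 2430*I*√6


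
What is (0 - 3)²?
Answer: 9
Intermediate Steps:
(0 - 3)² = (-3)² = 9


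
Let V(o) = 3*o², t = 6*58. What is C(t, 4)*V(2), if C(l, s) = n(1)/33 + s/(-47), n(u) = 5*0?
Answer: -48/47 ≈ -1.0213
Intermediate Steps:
n(u) = 0
t = 348
C(l, s) = -s/47 (C(l, s) = 0/33 + s/(-47) = 0*(1/33) + s*(-1/47) = 0 - s/47 = -s/47)
C(t, 4)*V(2) = (-1/47*4)*(3*2²) = -12*4/47 = -4/47*12 = -48/47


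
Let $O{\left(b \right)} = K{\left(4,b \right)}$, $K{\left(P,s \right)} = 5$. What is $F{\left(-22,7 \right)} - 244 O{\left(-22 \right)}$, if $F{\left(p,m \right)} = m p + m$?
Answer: $-1367$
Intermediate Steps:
$O{\left(b \right)} = 5$
$F{\left(p,m \right)} = m + m p$
$F{\left(-22,7 \right)} - 244 O{\left(-22 \right)} = 7 \left(1 - 22\right) - 1220 = 7 \left(-21\right) - 1220 = -147 - 1220 = -1367$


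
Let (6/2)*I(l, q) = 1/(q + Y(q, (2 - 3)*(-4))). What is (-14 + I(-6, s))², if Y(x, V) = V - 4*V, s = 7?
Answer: 44521/225 ≈ 197.87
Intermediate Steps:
Y(x, V) = -3*V
I(l, q) = 1/(3*(-12 + q)) (I(l, q) = 1/(3*(q - 3*(2 - 3)*(-4))) = 1/(3*(q - (-3)*(-4))) = 1/(3*(q - 3*4)) = 1/(3*(q - 12)) = 1/(3*(-12 + q)))
(-14 + I(-6, s))² = (-14 + 1/(3*(-12 + 7)))² = (-14 + (⅓)/(-5))² = (-14 + (⅓)*(-⅕))² = (-14 - 1/15)² = (-211/15)² = 44521/225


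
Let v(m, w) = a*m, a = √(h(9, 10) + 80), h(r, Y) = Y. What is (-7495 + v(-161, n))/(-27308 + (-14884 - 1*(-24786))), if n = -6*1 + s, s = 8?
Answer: 7495/17406 + 161*√10/5802 ≈ 0.51835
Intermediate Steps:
a = 3*√10 (a = √(10 + 80) = √90 = 3*√10 ≈ 9.4868)
n = 2 (n = -6*1 + 8 = -6 + 8 = 2)
v(m, w) = 3*m*√10 (v(m, w) = (3*√10)*m = 3*m*√10)
(-7495 + v(-161, n))/(-27308 + (-14884 - 1*(-24786))) = (-7495 + 3*(-161)*√10)/(-27308 + (-14884 - 1*(-24786))) = (-7495 - 483*√10)/(-27308 + (-14884 + 24786)) = (-7495 - 483*√10)/(-27308 + 9902) = (-7495 - 483*√10)/(-17406) = (-7495 - 483*√10)*(-1/17406) = 7495/17406 + 161*√10/5802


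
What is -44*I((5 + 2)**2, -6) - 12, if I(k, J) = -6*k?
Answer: 12924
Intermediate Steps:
-44*I((5 + 2)**2, -6) - 12 = -(-264)*(5 + 2)**2 - 12 = -(-264)*7**2 - 12 = -(-264)*49 - 12 = -44*(-294) - 12 = 12936 - 12 = 12924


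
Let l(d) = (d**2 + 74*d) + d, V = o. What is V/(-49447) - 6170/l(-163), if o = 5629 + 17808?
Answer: -320634159/354633884 ≈ -0.90413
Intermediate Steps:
o = 23437
V = 23437
l(d) = d**2 + 75*d
V/(-49447) - 6170/l(-163) = 23437/(-49447) - 6170*(-1/(163*(75 - 163))) = 23437*(-1/49447) - 6170/((-163*(-88))) = -23437/49447 - 6170/14344 = -23437/49447 - 6170*1/14344 = -23437/49447 - 3085/7172 = -320634159/354633884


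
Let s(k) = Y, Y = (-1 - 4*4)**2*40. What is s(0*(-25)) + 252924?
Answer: 264484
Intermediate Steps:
Y = 11560 (Y = (-1 - 16)**2*40 = (-17)**2*40 = 289*40 = 11560)
s(k) = 11560
s(0*(-25)) + 252924 = 11560 + 252924 = 264484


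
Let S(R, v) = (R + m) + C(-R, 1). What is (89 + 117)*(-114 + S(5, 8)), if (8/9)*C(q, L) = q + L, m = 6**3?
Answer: 21115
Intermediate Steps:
m = 216
C(q, L) = 9*L/8 + 9*q/8 (C(q, L) = 9*(q + L)/8 = 9*(L + q)/8 = 9*L/8 + 9*q/8)
S(R, v) = 1737/8 - R/8 (S(R, v) = (R + 216) + ((9/8)*1 + 9*(-R)/8) = (216 + R) + (9/8 - 9*R/8) = 1737/8 - R/8)
(89 + 117)*(-114 + S(5, 8)) = (89 + 117)*(-114 + (1737/8 - 1/8*5)) = 206*(-114 + (1737/8 - 5/8)) = 206*(-114 + 433/2) = 206*(205/2) = 21115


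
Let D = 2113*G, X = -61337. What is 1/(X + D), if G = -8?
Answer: -1/78241 ≈ -1.2781e-5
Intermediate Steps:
D = -16904 (D = 2113*(-8) = -16904)
1/(X + D) = 1/(-61337 - 16904) = 1/(-78241) = -1/78241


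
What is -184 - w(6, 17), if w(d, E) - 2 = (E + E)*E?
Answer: -764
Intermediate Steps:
w(d, E) = 2 + 2*E² (w(d, E) = 2 + (E + E)*E = 2 + (2*E)*E = 2 + 2*E²)
-184 - w(6, 17) = -184 - (2 + 2*17²) = -184 - (2 + 2*289) = -184 - (2 + 578) = -184 - 1*580 = -184 - 580 = -764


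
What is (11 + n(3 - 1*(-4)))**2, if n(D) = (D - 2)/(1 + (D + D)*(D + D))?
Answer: 4717584/38809 ≈ 121.56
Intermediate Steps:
n(D) = (-2 + D)/(1 + 4*D**2) (n(D) = (-2 + D)/(1 + (2*D)*(2*D)) = (-2 + D)/(1 + 4*D**2))
(11 + n(3 - 1*(-4)))**2 = (11 + (-2 + (3 - 1*(-4)))/(1 + 4*(3 - 1*(-4))**2))**2 = (11 + (-2 + (3 + 4))/(1 + 4*(3 + 4)**2))**2 = (11 + (-2 + 7)/(1 + 4*7**2))**2 = (11 + 5/(1 + 4*49))**2 = (11 + 5/(1 + 196))**2 = (11 + 5/197)**2 = (2172/197)**2 = 4717584/38809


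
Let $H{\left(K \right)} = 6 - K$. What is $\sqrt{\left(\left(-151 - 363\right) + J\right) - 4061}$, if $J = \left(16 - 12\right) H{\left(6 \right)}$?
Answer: $5 i \sqrt{183} \approx 67.639 i$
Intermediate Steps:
$J = 0$ ($J = \left(16 - 12\right) \left(6 - 6\right) = 4 \left(6 - 6\right) = 4 \cdot 0 = 0$)
$\sqrt{\left(\left(-151 - 363\right) + J\right) - 4061} = \sqrt{\left(\left(-151 - 363\right) + 0\right) - 4061} = \sqrt{\left(-514 + 0\right) - 4061} = \sqrt{-514 - 4061} = \sqrt{-4575} = 5 i \sqrt{183}$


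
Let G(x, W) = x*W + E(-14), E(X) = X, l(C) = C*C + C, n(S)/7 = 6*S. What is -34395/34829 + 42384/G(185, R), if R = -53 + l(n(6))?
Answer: -134623430953/136820397663 ≈ -0.98394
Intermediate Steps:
n(S) = 42*S (n(S) = 7*(6*S) = 42*S)
l(C) = C + C**2 (l(C) = C**2 + C = C + C**2)
R = 63703 (R = -53 + (42*6)*(1 + 42*6) = -53 + 252*(1 + 252) = -53 + 252*253 = -53 + 63756 = 63703)
G(x, W) = -14 + W*x (G(x, W) = x*W - 14 = W*x - 14 = -14 + W*x)
-34395/34829 + 42384/G(185, R) = -34395/34829 + 42384/(-14 + 63703*185) = -34395*1/34829 + 42384/(-14 + 11785055) = -34395/34829 + 42384/11785041 = -34395/34829 + 42384*(1/11785041) = -34395/34829 + 14128/3928347 = -134623430953/136820397663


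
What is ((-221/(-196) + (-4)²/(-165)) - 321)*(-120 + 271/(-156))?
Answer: 28073611243/720720 ≈ 38952.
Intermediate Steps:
((-221/(-196) + (-4)²/(-165)) - 321)*(-120 + 271/(-156)) = ((-221*(-1/196) + 16*(-1/165)) - 321)*(-120 + 271*(-1/156)) = ((221/196 - 16/165) - 321)*(-120 - 271/156) = (33329/32340 - 321)*(-18991/156) = -10347811/32340*(-18991/156) = 28073611243/720720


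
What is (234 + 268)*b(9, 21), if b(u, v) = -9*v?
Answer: -94878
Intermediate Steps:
(234 + 268)*b(9, 21) = (234 + 268)*(-9*21) = 502*(-189) = -94878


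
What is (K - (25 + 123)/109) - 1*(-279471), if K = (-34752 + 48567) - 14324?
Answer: 30406710/109 ≈ 2.7896e+5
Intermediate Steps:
K = -509 (K = 13815 - 14324 = -509)
(K - (25 + 123)/109) - 1*(-279471) = (-509 - (25 + 123)/109) - 1*(-279471) = (-509 - 148/109) + 279471 = -55629/109 + 279471 = 30406710/109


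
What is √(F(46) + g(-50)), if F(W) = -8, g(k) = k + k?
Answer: 6*I*√3 ≈ 10.392*I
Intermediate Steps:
g(k) = 2*k
√(F(46) + g(-50)) = √(-8 + 2*(-50)) = √(-8 - 100) = √(-108) = 6*I*√3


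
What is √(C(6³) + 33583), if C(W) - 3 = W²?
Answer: √80242 ≈ 283.27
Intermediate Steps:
C(W) = 3 + W²
√(C(6³) + 33583) = √((3 + (6³)²) + 33583) = √((3 + 216²) + 33583) = √((3 + 46656) + 33583) = √(46659 + 33583) = √80242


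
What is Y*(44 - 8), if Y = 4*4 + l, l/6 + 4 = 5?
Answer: 792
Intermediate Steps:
l = 6 (l = -24 + 6*5 = -24 + 30 = 6)
Y = 22 (Y = 4*4 + 6 = 16 + 6 = 22)
Y*(44 - 8) = 22*(44 - 8) = 22*36 = 792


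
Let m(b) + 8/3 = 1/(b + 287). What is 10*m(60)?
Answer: -27730/1041 ≈ -26.638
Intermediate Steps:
m(b) = -8/3 + 1/(287 + b) (m(b) = -8/3 + 1/(b + 287) = -8/3 + 1/(287 + b))
10*m(60) = 10*((-2293 - 8*60)/(3*(287 + 60))) = 10*((1/3)*(-2293 - 480)/347) = 10*((1/3)*(1/347)*(-2773)) = 10*(-2773/1041) = -27730/1041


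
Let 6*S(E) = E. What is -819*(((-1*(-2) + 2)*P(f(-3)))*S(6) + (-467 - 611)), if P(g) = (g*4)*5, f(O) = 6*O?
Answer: 2062242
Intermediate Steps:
S(E) = E/6
P(g) = 20*g (P(g) = (4*g)*5 = 20*g)
-819*(((-1*(-2) + 2)*P(f(-3)))*S(6) + (-467 - 611)) = -819*(((-1*(-2) + 2)*(20*(6*(-3))))*((⅙)*6) + (-467 - 611)) = -819*(((2 + 2)*(20*(-18)))*1 - 1078) = -819*((4*(-360))*1 - 1078) = -819*(-1440*1 - 1078) = -819*(-1440 - 1078) = -819*(-2518) = 2062242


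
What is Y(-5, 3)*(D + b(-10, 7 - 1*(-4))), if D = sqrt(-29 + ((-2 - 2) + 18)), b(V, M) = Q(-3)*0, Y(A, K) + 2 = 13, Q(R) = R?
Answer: 11*I*sqrt(15) ≈ 42.603*I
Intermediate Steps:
Y(A, K) = 11 (Y(A, K) = -2 + 13 = 11)
b(V, M) = 0 (b(V, M) = -3*0 = 0)
D = I*sqrt(15) (D = sqrt(-29 + (-4 + 18)) = sqrt(-29 + 14) = sqrt(-15) = I*sqrt(15) ≈ 3.873*I)
Y(-5, 3)*(D + b(-10, 7 - 1*(-4))) = 11*(I*sqrt(15) + 0) = 11*(I*sqrt(15)) = 11*I*sqrt(15)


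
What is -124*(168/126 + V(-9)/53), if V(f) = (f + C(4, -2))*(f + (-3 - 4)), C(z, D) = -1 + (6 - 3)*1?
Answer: -67952/159 ≈ -427.37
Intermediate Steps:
C(z, D) = 2 (C(z, D) = -1 + 3*1 = -1 + 3 = 2)
V(f) = (-7 + f)*(2 + f) (V(f) = (f + 2)*(f + (-3 - 4)) = (2 + f)*(f - 7) = (2 + f)*(-7 + f) = (-7 + f)*(2 + f))
-124*(168/126 + V(-9)/53) = -124*(168/126 + (-14 + (-9)² - 5*(-9))/53) = -124*(168*(1/126) + (-14 + 81 + 45)*(1/53)) = -124*(4/3 + 112*(1/53)) = -124*(4/3 + 112/53) = -124*548/159 = -67952/159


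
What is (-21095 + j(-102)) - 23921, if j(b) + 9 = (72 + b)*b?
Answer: -41965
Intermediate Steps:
j(b) = -9 + b*(72 + b) (j(b) = -9 + (72 + b)*b = -9 + b*(72 + b))
(-21095 + j(-102)) - 23921 = (-21095 + (-9 + (-102)² + 72*(-102))) - 23921 = (-21095 + (-9 + 10404 - 7344)) - 23921 = (-21095 + 3051) - 23921 = -18044 - 23921 = -41965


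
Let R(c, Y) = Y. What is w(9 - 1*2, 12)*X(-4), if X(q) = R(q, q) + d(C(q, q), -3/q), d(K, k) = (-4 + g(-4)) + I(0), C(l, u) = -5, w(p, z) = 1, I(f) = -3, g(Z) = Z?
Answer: -15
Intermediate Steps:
d(K, k) = -11 (d(K, k) = (-4 - 4) - 3 = -8 - 3 = -11)
X(q) = -11 + q (X(q) = q - 11 = -11 + q)
w(9 - 1*2, 12)*X(-4) = 1*(-11 - 4) = 1*(-15) = -15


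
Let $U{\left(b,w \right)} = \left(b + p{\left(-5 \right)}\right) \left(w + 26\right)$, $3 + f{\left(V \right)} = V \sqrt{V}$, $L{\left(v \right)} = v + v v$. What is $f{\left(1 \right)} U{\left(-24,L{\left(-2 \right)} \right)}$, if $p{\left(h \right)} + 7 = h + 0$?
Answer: $2016$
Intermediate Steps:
$p{\left(h \right)} = -7 + h$ ($p{\left(h \right)} = -7 + \left(h + 0\right) = -7 + h$)
$L{\left(v \right)} = v + v^{2}$
$f{\left(V \right)} = -3 + V^{\frac{3}{2}}$ ($f{\left(V \right)} = -3 + V \sqrt{V} = -3 + V^{\frac{3}{2}}$)
$U{\left(b,w \right)} = \left(-12 + b\right) \left(26 + w\right)$ ($U{\left(b,w \right)} = \left(b - 12\right) \left(w + 26\right) = \left(b - 12\right) \left(26 + w\right) = \left(-12 + b\right) \left(26 + w\right)$)
$f{\left(1 \right)} U{\left(-24,L{\left(-2 \right)} \right)} = \left(-3 + 1^{\frac{3}{2}}\right) \left(-312 - 12 \left(- 2 \left(1 - 2\right)\right) + 26 \left(-24\right) - 24 \left(- 2 \left(1 - 2\right)\right)\right) = \left(-3 + 1\right) \left(-312 - 12 \left(\left(-2\right) \left(-1\right)\right) - 624 - 24 \left(\left(-2\right) \left(-1\right)\right)\right) = - 2 \left(-312 - 24 - 624 - 48\right) = \left(-2\right) \left(-1008\right) = 2016$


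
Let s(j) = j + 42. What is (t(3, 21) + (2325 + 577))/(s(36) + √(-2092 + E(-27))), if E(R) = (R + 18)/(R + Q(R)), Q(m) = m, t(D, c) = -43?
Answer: 1338012/49055 - 2859*I*√75306/49055 ≈ 27.276 - 15.994*I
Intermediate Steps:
s(j) = 42 + j
E(R) = (18 + R)/(2*R) (E(R) = (R + 18)/(R + R) = (18 + R)/((2*R)) = (18 + R)*(1/(2*R)) = (18 + R)/(2*R))
(t(3, 21) + (2325 + 577))/(s(36) + √(-2092 + E(-27))) = (-43 + (2325 + 577))/((42 + 36) + √(-2092 + (½)*(18 - 27)/(-27))) = (-43 + 2902)/(78 + √(-2092 + (½)*(-1/27)*(-9))) = 2859/(78 + √(-2092 + ⅙)) = 2859/(78 + √(-12551/6)) = 2859/(78 + I*√75306/6)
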